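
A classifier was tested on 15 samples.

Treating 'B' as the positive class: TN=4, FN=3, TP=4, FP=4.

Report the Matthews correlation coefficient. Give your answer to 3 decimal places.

0.071

MCC = (TP·TN − FP·FN) / √((TP+FP)(TP+FN)(TN+FP)(TN+FN))
Numerator = 4·4 − 4·3 = 4
Denominator = √(8·7·8·7) = √3136 = 56.0000
MCC = 4 / 56.0000 = 0.071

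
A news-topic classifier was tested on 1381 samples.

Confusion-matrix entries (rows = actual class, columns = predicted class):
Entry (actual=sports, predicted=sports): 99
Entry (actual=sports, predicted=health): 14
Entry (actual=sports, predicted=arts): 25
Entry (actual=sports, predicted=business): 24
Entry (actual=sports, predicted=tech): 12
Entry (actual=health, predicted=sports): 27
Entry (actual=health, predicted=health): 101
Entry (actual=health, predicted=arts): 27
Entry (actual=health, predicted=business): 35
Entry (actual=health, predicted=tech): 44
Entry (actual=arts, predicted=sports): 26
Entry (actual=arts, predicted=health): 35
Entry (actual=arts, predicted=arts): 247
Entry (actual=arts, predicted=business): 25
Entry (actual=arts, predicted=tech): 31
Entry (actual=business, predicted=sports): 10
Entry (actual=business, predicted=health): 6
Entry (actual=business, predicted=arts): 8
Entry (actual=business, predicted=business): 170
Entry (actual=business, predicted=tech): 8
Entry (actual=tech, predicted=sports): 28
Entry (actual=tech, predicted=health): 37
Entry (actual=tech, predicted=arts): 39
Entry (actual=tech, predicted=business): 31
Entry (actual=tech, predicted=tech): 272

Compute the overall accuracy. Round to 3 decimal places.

0.644

Accuracy = trace / total = (99+101+247+170+272=889) / 1381 = 889/1381 = 0.644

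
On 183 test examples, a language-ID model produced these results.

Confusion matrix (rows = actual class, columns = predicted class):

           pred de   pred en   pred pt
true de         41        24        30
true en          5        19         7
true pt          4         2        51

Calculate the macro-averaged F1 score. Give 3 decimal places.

Per-class F1 score (2·TP/(2·TP+FP+FN)):
  de: TP=41, FP=5+4=9, FN=24+30=54 → 82/145 = 0.5655
  en: TP=19, FP=24+2=26, FN=5+7=12 → 38/76 = 0.5000
  pt: TP=51, FP=30+7=37, FN=4+2=6 → 102/145 = 0.7034
Macro-F1 score = mean = (0.5655 + 0.5000 + 0.7034) / 3 = 0.590

0.590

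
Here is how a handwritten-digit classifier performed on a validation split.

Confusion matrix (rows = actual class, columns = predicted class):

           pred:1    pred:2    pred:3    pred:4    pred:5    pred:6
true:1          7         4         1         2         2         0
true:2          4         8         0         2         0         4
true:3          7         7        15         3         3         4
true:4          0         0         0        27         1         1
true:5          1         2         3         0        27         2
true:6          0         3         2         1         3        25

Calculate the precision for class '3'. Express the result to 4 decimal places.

0.7143

precision = TP/(TP+FP).
3: TP=15, FP=1+0+0+3+2=6 → 15/21 = 0.71429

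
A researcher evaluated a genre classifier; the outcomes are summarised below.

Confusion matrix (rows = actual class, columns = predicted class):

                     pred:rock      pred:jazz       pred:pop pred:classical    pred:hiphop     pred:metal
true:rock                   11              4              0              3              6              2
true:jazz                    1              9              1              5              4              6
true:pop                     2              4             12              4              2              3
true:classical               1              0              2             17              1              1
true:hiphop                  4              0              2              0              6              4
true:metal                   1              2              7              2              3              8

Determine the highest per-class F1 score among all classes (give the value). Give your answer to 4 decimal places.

0.6415

Per-class F1 score (2·TP/(2·TP+FP+FN)):
  rock: TP=11, FP=1+2+1+4+1=9, FN=4+0+3+6+2=15 → 22/46 = 0.47826
  jazz: TP=9, FP=4+4+0+0+2=10, FN=1+1+5+4+6=17 → 18/45 = 0.40000
  pop: TP=12, FP=0+1+2+2+7=12, FN=2+4+4+2+3=15 → 24/51 = 0.47059
  classical: TP=17, FP=3+5+4+0+2=14, FN=1+0+2+1+1=5 → 34/53 = 0.64151
  hiphop: TP=6, FP=6+4+2+1+3=16, FN=4+0+2+0+4=10 → 12/38 = 0.31579
  metal: TP=8, FP=2+6+3+1+4=16, FN=1+2+7+2+3=15 → 16/47 = 0.34043
Highest is class 'classical' with F1 score = 0.6415.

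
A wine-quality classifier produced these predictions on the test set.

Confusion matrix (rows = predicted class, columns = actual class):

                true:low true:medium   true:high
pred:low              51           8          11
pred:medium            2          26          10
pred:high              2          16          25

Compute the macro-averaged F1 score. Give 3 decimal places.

0.656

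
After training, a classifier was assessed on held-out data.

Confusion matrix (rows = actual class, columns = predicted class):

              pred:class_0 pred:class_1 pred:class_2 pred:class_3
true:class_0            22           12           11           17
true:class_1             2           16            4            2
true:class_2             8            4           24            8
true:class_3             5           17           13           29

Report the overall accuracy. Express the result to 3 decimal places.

0.469

Accuracy = trace / total = (22+16+24+29=91) / 194 = 91/194 = 0.469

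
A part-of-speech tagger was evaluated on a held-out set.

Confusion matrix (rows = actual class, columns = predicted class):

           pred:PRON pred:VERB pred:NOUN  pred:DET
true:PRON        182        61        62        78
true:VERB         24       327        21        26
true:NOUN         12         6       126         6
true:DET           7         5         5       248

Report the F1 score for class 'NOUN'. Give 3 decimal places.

Treat 'NOUN' as positive and all other classes as negative.
F1 score = 2·TP/(2·TP+FP+FN).
NOUN: TP=126, FP=62+21+5=88, FN=12+6+6=24 → 252/364 = 0.6923

0.692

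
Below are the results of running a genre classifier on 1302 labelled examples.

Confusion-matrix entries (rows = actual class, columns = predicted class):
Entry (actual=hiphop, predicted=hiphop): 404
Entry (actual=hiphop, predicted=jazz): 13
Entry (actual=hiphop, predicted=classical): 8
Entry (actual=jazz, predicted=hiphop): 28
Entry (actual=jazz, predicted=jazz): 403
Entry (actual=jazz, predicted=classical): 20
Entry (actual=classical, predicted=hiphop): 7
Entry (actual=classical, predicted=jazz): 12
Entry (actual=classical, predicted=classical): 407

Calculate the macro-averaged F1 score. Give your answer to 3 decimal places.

Per-class F1 score (2·TP/(2·TP+FP+FN)):
  hiphop: TP=404, FP=28+7=35, FN=13+8=21 → 808/864 = 0.9352
  jazz: TP=403, FP=13+12=25, FN=28+20=48 → 806/879 = 0.9170
  classical: TP=407, FP=8+20=28, FN=7+12=19 → 814/861 = 0.9454
Macro-F1 score = mean = (0.9352 + 0.9170 + 0.9454) / 3 = 0.933

0.933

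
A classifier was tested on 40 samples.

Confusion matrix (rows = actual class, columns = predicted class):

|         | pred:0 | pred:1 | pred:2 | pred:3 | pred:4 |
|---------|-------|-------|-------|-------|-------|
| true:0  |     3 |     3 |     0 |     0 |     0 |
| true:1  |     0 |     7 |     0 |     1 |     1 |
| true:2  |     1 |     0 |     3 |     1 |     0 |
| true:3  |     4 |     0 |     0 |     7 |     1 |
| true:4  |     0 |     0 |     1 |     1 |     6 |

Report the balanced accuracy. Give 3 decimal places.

Balanced accuracy = mean of per-class recall.
  0: recall = 3/6 = 0.5000
  1: recall = 7/9 = 0.7778
  2: recall = 3/5 = 0.6000
  3: recall = 7/12 = 0.5833
  4: recall = 6/8 = 0.7500
Mean = (0.5000 + 0.7778 + 0.6000 + 0.5833 + 0.7500) / 5 = 0.642

0.642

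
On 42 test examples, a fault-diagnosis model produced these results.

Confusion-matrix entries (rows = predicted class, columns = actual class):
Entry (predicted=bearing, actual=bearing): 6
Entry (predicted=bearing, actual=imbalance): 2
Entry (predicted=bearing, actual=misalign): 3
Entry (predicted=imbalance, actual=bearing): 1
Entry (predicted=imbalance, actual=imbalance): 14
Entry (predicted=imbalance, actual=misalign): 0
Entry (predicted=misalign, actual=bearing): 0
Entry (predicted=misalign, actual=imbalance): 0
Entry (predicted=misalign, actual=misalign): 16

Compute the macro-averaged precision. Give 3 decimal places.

0.826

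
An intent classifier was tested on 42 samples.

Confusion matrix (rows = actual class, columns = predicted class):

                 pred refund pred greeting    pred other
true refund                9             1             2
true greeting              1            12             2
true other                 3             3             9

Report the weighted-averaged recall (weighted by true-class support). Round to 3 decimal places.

0.714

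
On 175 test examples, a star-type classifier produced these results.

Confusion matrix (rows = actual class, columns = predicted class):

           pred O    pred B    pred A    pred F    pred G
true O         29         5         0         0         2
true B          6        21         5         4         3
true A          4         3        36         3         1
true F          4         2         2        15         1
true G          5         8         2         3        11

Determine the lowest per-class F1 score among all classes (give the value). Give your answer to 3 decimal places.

Per-class F1 score (2·TP/(2·TP+FP+FN)):
  O: TP=29, FP=6+4+4+5=19, FN=5+0+0+2=7 → 58/84 = 0.6905
  B: TP=21, FP=5+3+2+8=18, FN=6+5+4+3=18 → 42/78 = 0.5385
  A: TP=36, FP=0+5+2+2=9, FN=4+3+3+1=11 → 72/92 = 0.7826
  F: TP=15, FP=0+4+3+3=10, FN=4+2+2+1=9 → 30/49 = 0.6122
  G: TP=11, FP=2+3+1+1=7, FN=5+8+2+3=18 → 22/47 = 0.4681
Lowest is class 'G' with F1 score = 0.468.

0.468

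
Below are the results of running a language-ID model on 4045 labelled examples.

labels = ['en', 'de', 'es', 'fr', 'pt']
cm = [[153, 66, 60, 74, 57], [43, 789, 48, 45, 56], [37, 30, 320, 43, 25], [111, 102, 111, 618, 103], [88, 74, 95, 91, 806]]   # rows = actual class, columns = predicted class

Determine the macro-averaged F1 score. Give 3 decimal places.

0.620

Per-class F1 score (2·TP/(2·TP+FP+FN)):
  en: TP=153, FP=43+37+111+88=279, FN=66+60+74+57=257 → 306/842 = 0.3634
  de: TP=789, FP=66+30+102+74=272, FN=43+48+45+56=192 → 1578/2042 = 0.7728
  es: TP=320, FP=60+48+111+95=314, FN=37+30+43+25=135 → 640/1089 = 0.5877
  fr: TP=618, FP=74+45+43+91=253, FN=111+102+111+103=427 → 1236/1916 = 0.6451
  pt: TP=806, FP=57+56+25+103=241, FN=88+74+95+91=348 → 1612/2201 = 0.7324
Macro-F1 score = mean = (0.3634 + 0.7728 + 0.5877 + 0.6451 + 0.7324) / 5 = 0.620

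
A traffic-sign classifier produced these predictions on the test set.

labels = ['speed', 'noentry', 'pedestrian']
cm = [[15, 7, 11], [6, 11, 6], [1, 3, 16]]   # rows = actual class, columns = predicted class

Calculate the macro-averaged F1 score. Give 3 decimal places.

Per-class F1 score (2·TP/(2·TP+FP+FN)):
  speed: TP=15, FP=6+1=7, FN=7+11=18 → 30/55 = 0.5455
  noentry: TP=11, FP=7+3=10, FN=6+6=12 → 22/44 = 0.5000
  pedestrian: TP=16, FP=11+6=17, FN=1+3=4 → 32/53 = 0.6038
Macro-F1 score = mean = (0.5455 + 0.5000 + 0.6038) / 3 = 0.550

0.550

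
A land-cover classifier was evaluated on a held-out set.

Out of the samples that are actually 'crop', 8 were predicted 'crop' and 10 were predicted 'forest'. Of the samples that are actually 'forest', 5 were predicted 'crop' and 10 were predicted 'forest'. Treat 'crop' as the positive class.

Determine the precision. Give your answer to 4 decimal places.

0.6154

Precision = TP/(TP+FP) = 8/(8+5) = 8/13 = 0.6154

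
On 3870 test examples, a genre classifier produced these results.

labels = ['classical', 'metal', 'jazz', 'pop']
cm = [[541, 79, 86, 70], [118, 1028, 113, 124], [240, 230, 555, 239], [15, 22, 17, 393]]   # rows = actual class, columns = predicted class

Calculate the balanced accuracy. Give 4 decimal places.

0.6897

Balanced accuracy = mean of per-class recall.
  classical: recall = 541/776 = 0.69716
  metal: recall = 1028/1383 = 0.74331
  jazz: recall = 555/1264 = 0.43908
  pop: recall = 393/447 = 0.87919
Mean = (0.69716 + 0.74331 + 0.43908 + 0.87919) / 4 = 0.6897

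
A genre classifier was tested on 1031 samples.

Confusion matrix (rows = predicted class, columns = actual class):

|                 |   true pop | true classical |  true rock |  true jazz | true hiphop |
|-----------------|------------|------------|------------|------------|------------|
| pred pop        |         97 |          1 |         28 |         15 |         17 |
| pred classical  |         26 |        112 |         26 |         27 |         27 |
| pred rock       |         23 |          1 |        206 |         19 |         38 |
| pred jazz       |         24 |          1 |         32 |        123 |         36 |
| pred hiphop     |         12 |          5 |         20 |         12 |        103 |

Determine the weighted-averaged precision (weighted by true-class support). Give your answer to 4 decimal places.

Per-class precision (TP/(TP+FP)):
  pop: TP=97, FP=1+28+15+17=61 → 97/158 = 0.61392
  classical: TP=112, FP=26+26+27+27=106 → 112/218 = 0.51376
  rock: TP=206, FP=23+1+19+38=81 → 206/287 = 0.71777
  jazz: TP=123, FP=24+1+32+36=93 → 123/216 = 0.56944
  hiphop: TP=103, FP=12+5+20+12=49 → 103/152 = 0.67763
Weighted-precision = Σ (supportᵢ/N)·precisionᵢ with N=1031: (182/1031)·0.61392 + (120/1031)·0.51376 + (312/1031)·0.71777 + (196/1031)·0.56944 + (221/1031)·0.67763 = 0.6389

0.6389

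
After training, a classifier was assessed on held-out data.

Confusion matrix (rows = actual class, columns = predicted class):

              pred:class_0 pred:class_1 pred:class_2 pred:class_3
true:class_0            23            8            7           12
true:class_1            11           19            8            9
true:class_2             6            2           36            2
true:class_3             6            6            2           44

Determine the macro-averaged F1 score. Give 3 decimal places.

0.593

Per-class F1 score (2·TP/(2·TP+FP+FN)):
  class_0: TP=23, FP=11+6+6=23, FN=8+7+12=27 → 46/96 = 0.4792
  class_1: TP=19, FP=8+2+6=16, FN=11+8+9=28 → 38/82 = 0.4634
  class_2: TP=36, FP=7+8+2=17, FN=6+2+2=10 → 72/99 = 0.7273
  class_3: TP=44, FP=12+9+2=23, FN=6+6+2=14 → 88/125 = 0.7040
Macro-F1 score = mean = (0.4792 + 0.4634 + 0.7273 + 0.7040) / 4 = 0.593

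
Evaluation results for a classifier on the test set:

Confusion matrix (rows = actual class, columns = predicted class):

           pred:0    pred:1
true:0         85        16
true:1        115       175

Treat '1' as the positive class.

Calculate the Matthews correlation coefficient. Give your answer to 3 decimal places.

0.390

MCC = (TP·TN − FP·FN) / √((TP+FP)(TP+FN)(TN+FP)(TN+FN))
Numerator = 175·85 − 16·115 = 13035
Denominator = √(191·290·101·200) = √1118878000 = 33449.6338
MCC = 13035 / 33449.6338 = 0.390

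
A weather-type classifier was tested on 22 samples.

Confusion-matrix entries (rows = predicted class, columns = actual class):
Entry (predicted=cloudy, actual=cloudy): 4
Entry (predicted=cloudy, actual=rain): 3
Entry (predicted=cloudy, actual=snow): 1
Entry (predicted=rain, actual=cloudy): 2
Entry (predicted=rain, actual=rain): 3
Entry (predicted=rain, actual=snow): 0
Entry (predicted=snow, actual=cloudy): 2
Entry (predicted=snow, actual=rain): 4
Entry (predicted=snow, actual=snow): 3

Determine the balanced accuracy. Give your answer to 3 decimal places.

Balanced accuracy = mean of per-class recall.
  cloudy: recall = 4/8 = 0.5000
  rain: recall = 3/10 = 0.3000
  snow: recall = 3/4 = 0.7500
Mean = (0.5000 + 0.3000 + 0.7500) / 3 = 0.517

0.517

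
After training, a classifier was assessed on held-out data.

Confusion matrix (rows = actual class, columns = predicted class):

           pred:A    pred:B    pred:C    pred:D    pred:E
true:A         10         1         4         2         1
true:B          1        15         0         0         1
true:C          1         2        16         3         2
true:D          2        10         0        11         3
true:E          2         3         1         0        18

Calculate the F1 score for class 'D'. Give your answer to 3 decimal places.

One-vs-rest for 'D': TP = diagonal; FP = other classes predicted 'D'; FN = 'D' predicted as other.
F1 score = 2·TP/(2·TP+FP+FN).
D: TP=11, FP=2+0+3+0=5, FN=2+10+0+3=15 → 22/42 = 0.5238

0.524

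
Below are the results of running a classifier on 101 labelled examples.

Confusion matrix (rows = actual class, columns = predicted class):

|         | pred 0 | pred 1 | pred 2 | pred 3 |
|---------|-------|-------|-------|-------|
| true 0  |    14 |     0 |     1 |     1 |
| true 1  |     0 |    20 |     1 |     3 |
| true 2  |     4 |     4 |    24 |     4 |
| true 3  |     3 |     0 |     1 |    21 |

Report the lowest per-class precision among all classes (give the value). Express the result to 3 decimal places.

0.667

Per-class precision (TP/(TP+FP)):
  0: TP=14, FP=0+4+3=7 → 14/21 = 0.6667
  1: TP=20, FP=0+4+0=4 → 20/24 = 0.8333
  2: TP=24, FP=1+1+1=3 → 24/27 = 0.8889
  3: TP=21, FP=1+3+4=8 → 21/29 = 0.7241
Lowest is class '0' with precision = 0.667.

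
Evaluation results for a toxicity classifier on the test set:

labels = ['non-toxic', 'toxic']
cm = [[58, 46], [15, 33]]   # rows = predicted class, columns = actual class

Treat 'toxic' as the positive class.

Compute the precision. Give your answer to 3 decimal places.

0.688

Precision = TP/(TP+FP) = 33/(33+15) = 33/48 = 0.688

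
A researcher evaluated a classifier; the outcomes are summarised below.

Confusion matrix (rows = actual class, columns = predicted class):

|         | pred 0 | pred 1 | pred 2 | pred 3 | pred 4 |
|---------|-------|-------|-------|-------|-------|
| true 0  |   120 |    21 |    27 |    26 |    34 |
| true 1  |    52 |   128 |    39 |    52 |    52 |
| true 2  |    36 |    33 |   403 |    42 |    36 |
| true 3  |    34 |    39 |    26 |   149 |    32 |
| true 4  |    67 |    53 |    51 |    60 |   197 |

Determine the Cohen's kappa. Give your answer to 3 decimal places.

0.429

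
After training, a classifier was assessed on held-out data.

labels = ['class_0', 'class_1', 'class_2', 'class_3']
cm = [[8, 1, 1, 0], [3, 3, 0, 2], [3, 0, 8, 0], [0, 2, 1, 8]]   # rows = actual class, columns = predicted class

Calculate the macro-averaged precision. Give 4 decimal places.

Per-class precision (TP/(TP+FP)):
  class_0: TP=8, FP=3+3+0=6 → 8/14 = 0.57143
  class_1: TP=3, FP=1+0+2=3 → 3/6 = 0.50000
  class_2: TP=8, FP=1+0+1=2 → 8/10 = 0.80000
  class_3: TP=8, FP=0+2+0=2 → 8/10 = 0.80000
Macro-precision = mean = (0.57143 + 0.50000 + 0.80000 + 0.80000) / 4 = 0.6679

0.6679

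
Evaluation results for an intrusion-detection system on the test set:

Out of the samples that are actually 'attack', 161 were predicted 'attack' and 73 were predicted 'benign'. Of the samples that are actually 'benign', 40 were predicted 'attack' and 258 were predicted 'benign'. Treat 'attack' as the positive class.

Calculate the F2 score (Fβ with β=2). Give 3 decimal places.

Fβ = (1+β²)·TP / ((1+β²)·TP + β²·FN + FP), with β²=4
= 5·161 / (5·161 + 4·73 + 40) = 0.708

0.708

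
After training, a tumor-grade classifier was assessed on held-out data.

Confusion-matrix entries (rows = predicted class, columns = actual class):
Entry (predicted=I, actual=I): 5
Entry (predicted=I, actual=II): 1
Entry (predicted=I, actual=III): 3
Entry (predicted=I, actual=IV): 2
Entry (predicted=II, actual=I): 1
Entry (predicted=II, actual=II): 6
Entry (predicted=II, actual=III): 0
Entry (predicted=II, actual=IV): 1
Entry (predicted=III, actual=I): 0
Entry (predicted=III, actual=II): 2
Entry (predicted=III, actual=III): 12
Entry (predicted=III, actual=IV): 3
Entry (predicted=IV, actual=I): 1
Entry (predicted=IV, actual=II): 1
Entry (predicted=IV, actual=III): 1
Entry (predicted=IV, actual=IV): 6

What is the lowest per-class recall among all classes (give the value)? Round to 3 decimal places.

0.500

Per-class recall (TP/(TP+FN)):
  I: TP=5, FN=1+0+1=2 → 5/7 = 0.7143
  II: TP=6, FN=1+2+1=4 → 6/10 = 0.6000
  III: TP=12, FN=3+0+1=4 → 12/16 = 0.7500
  IV: TP=6, FN=2+1+3=6 → 6/12 = 0.5000
Lowest is class 'IV' with recall = 0.500.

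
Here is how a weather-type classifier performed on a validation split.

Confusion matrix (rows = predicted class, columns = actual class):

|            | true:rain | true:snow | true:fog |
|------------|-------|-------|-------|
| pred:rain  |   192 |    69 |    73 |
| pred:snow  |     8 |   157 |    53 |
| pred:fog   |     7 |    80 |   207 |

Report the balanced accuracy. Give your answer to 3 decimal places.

Balanced accuracy = mean of per-class recall.
  rain: recall = 192/207 = 0.9275
  snow: recall = 157/306 = 0.5131
  fog: recall = 207/333 = 0.6216
Mean = (0.9275 + 0.5131 + 0.6216) / 3 = 0.687

0.687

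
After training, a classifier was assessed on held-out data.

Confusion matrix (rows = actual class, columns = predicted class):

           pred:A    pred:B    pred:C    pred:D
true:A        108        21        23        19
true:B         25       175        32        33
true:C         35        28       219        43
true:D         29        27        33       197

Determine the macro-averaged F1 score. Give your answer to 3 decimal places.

0.660

Per-class F1 score (2·TP/(2·TP+FP+FN)):
  A: TP=108, FP=25+35+29=89, FN=21+23+19=63 → 216/368 = 0.5870
  B: TP=175, FP=21+28+27=76, FN=25+32+33=90 → 350/516 = 0.6783
  C: TP=219, FP=23+32+33=88, FN=35+28+43=106 → 438/632 = 0.6930
  D: TP=197, FP=19+33+43=95, FN=29+27+33=89 → 394/578 = 0.6817
Macro-F1 score = mean = (0.5870 + 0.6783 + 0.6930 + 0.6817) / 4 = 0.660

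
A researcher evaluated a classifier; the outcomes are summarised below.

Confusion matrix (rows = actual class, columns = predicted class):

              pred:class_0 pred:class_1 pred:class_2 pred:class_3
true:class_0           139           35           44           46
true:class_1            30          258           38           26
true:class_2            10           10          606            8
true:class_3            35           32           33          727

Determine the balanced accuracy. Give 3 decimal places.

0.774

Balanced accuracy = mean of per-class recall.
  class_0: recall = 139/264 = 0.5265
  class_1: recall = 258/352 = 0.7330
  class_2: recall = 606/634 = 0.9558
  class_3: recall = 727/827 = 0.8791
Mean = (0.5265 + 0.7330 + 0.9558 + 0.8791) / 4 = 0.774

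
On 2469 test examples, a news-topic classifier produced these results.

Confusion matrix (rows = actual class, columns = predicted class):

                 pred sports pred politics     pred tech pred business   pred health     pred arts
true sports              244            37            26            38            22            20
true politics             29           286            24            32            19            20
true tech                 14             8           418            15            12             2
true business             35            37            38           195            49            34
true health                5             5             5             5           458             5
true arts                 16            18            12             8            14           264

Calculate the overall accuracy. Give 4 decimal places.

Accuracy = trace / total = (244+286+418+195+458+264=1865) / 2469 = 1865/2469 = 0.7554

0.7554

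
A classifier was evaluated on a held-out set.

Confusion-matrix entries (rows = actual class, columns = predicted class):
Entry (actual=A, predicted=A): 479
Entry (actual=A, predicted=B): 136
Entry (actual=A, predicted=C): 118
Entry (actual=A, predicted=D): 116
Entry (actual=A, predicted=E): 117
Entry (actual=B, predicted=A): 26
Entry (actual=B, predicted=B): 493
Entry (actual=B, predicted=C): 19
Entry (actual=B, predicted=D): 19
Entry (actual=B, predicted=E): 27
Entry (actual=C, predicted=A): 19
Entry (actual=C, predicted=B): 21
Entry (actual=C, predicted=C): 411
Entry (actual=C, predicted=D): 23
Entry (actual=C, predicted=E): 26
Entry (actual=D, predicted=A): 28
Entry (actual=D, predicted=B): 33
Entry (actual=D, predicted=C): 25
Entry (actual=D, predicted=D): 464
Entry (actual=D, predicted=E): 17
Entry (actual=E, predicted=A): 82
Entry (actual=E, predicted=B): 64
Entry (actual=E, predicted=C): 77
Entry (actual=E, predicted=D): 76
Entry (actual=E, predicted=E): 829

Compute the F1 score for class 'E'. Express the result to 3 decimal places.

0.773

One-vs-rest for 'E': TP = diagonal; FP = other classes predicted 'E'; FN = 'E' predicted as other.
F1 score = 2·TP/(2·TP+FP+FN).
E: TP=829, FP=117+27+26+17=187, FN=82+64+77+76=299 → 1658/2144 = 0.7733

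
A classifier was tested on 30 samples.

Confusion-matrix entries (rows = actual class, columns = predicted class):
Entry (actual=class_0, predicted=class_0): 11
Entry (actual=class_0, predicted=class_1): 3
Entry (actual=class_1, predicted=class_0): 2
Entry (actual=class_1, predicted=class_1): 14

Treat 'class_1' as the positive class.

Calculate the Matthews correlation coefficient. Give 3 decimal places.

MCC = (TP·TN − FP·FN) / √((TP+FP)(TP+FN)(TN+FP)(TN+FN))
Numerator = 14·11 − 3·2 = 148
Denominator = √(17·16·14·13) = √49504 = 222.4949
MCC = 148 / 222.4949 = 0.665

0.665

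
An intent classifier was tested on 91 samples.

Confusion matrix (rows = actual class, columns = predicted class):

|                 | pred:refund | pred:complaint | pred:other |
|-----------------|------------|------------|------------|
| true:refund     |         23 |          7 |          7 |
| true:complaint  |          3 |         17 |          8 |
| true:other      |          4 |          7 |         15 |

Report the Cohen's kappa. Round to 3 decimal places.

Observed agreement pₒ = trace/N = 55/91 = 0.6044
Expected agreement pₑ = Σ (rowᵢ·colᵢ)/N² = (37·30 + 28·31 + 26·30)/91² = 0.3331
κ = (pₒ − pₑ)/(1 − pₑ) = (0.6044 − 0.3331)/(1 − 0.3331) = 0.407

0.407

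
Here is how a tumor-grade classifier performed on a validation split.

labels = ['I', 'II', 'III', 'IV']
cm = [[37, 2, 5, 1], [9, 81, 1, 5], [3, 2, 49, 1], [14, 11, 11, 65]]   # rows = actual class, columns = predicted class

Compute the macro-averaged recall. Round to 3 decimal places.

0.800

Per-class recall (TP/(TP+FN)):
  I: TP=37, FN=2+5+1=8 → 37/45 = 0.8222
  II: TP=81, FN=9+1+5=15 → 81/96 = 0.8438
  III: TP=49, FN=3+2+1=6 → 49/55 = 0.8909
  IV: TP=65, FN=14+11+11=36 → 65/101 = 0.6436
Macro-recall = mean = (0.8222 + 0.8438 + 0.8909 + 0.6436) / 4 = 0.800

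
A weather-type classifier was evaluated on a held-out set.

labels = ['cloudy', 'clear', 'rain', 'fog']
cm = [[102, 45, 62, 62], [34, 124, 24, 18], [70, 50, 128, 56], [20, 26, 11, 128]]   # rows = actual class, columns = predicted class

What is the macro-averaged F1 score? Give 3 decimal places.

Per-class F1 score (2·TP/(2·TP+FP+FN)):
  cloudy: TP=102, FP=34+70+20=124, FN=45+62+62=169 → 204/497 = 0.4105
  clear: TP=124, FP=45+50+26=121, FN=34+24+18=76 → 248/445 = 0.5573
  rain: TP=128, FP=62+24+11=97, FN=70+50+56=176 → 256/529 = 0.4839
  fog: TP=128, FP=62+18+56=136, FN=20+26+11=57 → 256/449 = 0.5702
Macro-F1 score = mean = (0.4105 + 0.5573 + 0.4839 + 0.5702) / 4 = 0.505

0.505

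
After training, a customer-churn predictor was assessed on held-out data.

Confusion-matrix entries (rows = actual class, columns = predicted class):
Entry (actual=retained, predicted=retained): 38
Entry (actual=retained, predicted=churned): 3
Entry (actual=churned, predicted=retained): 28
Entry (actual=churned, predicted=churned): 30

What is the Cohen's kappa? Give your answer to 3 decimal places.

0.408

Observed agreement pₒ = trace/N = 68/99 = 0.6869
Expected agreement pₑ = Σ (rowᵢ·colᵢ)/N² = (41·66 + 58·33)/99² = 0.4714
κ = (pₒ − pₑ)/(1 − pₑ) = (0.6869 − 0.4714)/(1 − 0.4714) = 0.408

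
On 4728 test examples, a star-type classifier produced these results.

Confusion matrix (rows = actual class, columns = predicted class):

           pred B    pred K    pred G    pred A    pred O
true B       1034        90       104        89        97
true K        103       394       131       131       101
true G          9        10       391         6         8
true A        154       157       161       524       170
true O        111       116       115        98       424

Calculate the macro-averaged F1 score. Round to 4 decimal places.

Per-class F1 score (2·TP/(2·TP+FP+FN)):
  B: TP=1034, FP=103+9+154+111=377, FN=90+104+89+97=380 → 2068/2825 = 0.73204
  K: TP=394, FP=90+10+157+116=373, FN=103+131+131+101=466 → 788/1627 = 0.48433
  G: TP=391, FP=104+131+161+115=511, FN=9+10+6+8=33 → 782/1326 = 0.58974
  A: TP=524, FP=89+131+6+98=324, FN=154+157+161+170=642 → 1048/2014 = 0.52036
  O: TP=424, FP=97+101+8+170=376, FN=111+116+115+98=440 → 848/1664 = 0.50962
Macro-F1 score = mean = (0.73204 + 0.48433 + 0.58974 + 0.52036 + 0.50962) / 5 = 0.5672

0.5672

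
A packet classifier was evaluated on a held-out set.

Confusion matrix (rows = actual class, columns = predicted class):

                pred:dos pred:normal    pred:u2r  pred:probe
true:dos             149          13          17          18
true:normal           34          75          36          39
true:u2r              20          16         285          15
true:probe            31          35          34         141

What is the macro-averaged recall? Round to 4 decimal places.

Per-class recall (TP/(TP+FN)):
  dos: TP=149, FN=13+17+18=48 → 149/197 = 0.75635
  normal: TP=75, FN=34+36+39=109 → 75/184 = 0.40761
  u2r: TP=285, FN=20+16+15=51 → 285/336 = 0.84821
  probe: TP=141, FN=31+35+34=100 → 141/241 = 0.58506
Macro-recall = mean = (0.75635 + 0.40761 + 0.84821 + 0.58506) / 4 = 0.6493

0.6493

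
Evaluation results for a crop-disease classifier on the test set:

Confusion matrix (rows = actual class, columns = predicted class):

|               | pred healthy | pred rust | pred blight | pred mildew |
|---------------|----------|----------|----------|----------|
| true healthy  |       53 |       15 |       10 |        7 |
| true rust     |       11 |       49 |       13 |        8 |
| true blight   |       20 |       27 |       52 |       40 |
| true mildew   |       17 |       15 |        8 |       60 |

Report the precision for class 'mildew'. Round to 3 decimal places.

0.522

Treat 'mildew' as positive and all other classes as negative.
precision = TP/(TP+FP).
mildew: TP=60, FP=7+8+40=55 → 60/115 = 0.5217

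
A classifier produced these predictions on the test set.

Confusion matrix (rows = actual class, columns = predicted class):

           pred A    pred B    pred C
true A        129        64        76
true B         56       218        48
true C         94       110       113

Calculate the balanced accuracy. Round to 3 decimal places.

Balanced accuracy = mean of per-class recall.
  A: recall = 129/269 = 0.4796
  B: recall = 218/322 = 0.6770
  C: recall = 113/317 = 0.3565
Mean = (0.4796 + 0.6770 + 0.3565) / 3 = 0.504

0.504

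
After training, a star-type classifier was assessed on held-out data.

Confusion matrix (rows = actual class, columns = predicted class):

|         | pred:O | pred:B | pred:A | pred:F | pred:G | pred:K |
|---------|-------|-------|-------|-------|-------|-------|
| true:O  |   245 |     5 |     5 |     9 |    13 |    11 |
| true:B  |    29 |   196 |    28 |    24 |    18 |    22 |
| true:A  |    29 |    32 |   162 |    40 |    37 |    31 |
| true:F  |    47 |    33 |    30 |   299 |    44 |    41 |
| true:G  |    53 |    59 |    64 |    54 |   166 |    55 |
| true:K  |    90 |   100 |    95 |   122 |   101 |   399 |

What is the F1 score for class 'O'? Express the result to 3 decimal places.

0.627

F1 score = 2·TP/(2·TP+FP+FN).
O: TP=245, FP=29+29+47+53+90=248, FN=5+5+9+13+11=43 → 490/781 = 0.6274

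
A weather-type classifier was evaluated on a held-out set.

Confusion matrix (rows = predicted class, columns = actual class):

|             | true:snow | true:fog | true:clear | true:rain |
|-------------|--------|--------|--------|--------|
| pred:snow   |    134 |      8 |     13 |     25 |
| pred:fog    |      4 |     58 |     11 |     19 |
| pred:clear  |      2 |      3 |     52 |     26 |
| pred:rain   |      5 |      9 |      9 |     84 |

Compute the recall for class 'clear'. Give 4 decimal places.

One-vs-rest for 'clear': TP = diagonal; FP = other classes predicted 'clear'; FN = 'clear' predicted as other.
recall = TP/(TP+FN).
clear: TP=52, FN=13+11+9=33 → 52/85 = 0.61176

0.6118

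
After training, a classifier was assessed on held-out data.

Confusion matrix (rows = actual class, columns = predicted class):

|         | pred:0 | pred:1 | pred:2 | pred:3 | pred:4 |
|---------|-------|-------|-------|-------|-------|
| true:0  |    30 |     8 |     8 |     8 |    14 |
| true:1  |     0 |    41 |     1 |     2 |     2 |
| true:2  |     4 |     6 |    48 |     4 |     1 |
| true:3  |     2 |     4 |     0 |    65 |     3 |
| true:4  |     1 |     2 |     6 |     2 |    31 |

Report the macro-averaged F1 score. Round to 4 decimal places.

0.7210

Per-class F1 score (2·TP/(2·TP+FP+FN)):
  0: TP=30, FP=0+4+2+1=7, FN=8+8+8+14=38 → 60/105 = 0.57143
  1: TP=41, FP=8+6+4+2=20, FN=0+1+2+2=5 → 82/107 = 0.76636
  2: TP=48, FP=8+1+0+6=15, FN=4+6+4+1=15 → 96/126 = 0.76190
  3: TP=65, FP=8+2+4+2=16, FN=2+4+0+3=9 → 130/155 = 0.83871
  4: TP=31, FP=14+2+1+3=20, FN=1+2+6+2=11 → 62/93 = 0.66667
Macro-F1 score = mean = (0.57143 + 0.76636 + 0.76190 + 0.83871 + 0.66667) / 5 = 0.7210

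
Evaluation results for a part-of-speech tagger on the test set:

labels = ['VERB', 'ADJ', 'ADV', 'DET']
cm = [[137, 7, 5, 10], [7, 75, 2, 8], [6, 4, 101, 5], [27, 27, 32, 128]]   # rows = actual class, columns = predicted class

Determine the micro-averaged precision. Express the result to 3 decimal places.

Micro-averaging pools counts across classes: ΣTP=441, ΣFP=140, ΣFN=140.
Micro-precision = TP/(TP+FP) on pooled counts = 0.759 (equals overall accuracy in single-label multiclass).

0.759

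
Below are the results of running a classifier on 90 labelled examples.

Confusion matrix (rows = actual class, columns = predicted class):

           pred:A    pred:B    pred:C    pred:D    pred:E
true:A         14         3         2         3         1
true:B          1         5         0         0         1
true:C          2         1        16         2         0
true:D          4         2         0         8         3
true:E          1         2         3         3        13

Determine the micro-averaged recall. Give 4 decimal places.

0.6222

Micro-averaging pools counts across classes: ΣTP=56, ΣFP=34, ΣFN=34.
Micro-recall = TP/(TP+FN) on pooled counts = 0.6222 (equals overall accuracy in single-label multiclass).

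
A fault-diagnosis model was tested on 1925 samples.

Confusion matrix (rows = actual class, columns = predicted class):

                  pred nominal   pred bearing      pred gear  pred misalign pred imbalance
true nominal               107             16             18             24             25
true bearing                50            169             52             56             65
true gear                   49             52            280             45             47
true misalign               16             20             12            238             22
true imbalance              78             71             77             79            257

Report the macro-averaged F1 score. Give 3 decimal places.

0.536

Per-class F1 score (2·TP/(2·TP+FP+FN)):
  nominal: TP=107, FP=50+49+16+78=193, FN=16+18+24+25=83 → 214/490 = 0.4367
  bearing: TP=169, FP=16+52+20+71=159, FN=50+52+56+65=223 → 338/720 = 0.4694
  gear: TP=280, FP=18+52+12+77=159, FN=49+52+45+47=193 → 560/912 = 0.6140
  misalign: TP=238, FP=24+56+45+79=204, FN=16+20+12+22=70 → 476/750 = 0.6347
  imbalance: TP=257, FP=25+65+47+22=159, FN=78+71+77+79=305 → 514/978 = 0.5256
Macro-F1 score = mean = (0.4367 + 0.4694 + 0.6140 + 0.6347 + 0.5256) / 5 = 0.536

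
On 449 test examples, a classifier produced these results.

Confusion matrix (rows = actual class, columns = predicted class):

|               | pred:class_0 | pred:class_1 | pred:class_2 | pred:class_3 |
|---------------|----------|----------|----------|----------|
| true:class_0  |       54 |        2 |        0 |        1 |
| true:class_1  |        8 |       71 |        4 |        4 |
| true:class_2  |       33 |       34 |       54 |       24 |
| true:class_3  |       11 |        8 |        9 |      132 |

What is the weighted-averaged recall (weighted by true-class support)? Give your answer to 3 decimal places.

Per-class recall (TP/(TP+FN)):
  class_0: TP=54, FN=2+0+1=3 → 54/57 = 0.9474
  class_1: TP=71, FN=8+4+4=16 → 71/87 = 0.8161
  class_2: TP=54, FN=33+34+24=91 → 54/145 = 0.3724
  class_3: TP=132, FN=11+8+9=28 → 132/160 = 0.8250
Weighted-recall = Σ (supportᵢ/N)·recallᵢ with N=449: (57/449)·0.9474 + (87/449)·0.8161 + (145/449)·0.3724 + (160/449)·0.8250 = 0.693

0.693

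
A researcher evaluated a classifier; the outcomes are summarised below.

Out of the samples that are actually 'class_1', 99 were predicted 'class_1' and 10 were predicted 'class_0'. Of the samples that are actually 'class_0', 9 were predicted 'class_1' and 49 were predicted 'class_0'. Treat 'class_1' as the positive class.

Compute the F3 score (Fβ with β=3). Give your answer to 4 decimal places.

0.9091

Fβ = (1+β²)·TP / ((1+β²)·TP + β²·FN + FP), with β²=9
= 10·99 / (10·99 + 9·10 + 9) = 0.9091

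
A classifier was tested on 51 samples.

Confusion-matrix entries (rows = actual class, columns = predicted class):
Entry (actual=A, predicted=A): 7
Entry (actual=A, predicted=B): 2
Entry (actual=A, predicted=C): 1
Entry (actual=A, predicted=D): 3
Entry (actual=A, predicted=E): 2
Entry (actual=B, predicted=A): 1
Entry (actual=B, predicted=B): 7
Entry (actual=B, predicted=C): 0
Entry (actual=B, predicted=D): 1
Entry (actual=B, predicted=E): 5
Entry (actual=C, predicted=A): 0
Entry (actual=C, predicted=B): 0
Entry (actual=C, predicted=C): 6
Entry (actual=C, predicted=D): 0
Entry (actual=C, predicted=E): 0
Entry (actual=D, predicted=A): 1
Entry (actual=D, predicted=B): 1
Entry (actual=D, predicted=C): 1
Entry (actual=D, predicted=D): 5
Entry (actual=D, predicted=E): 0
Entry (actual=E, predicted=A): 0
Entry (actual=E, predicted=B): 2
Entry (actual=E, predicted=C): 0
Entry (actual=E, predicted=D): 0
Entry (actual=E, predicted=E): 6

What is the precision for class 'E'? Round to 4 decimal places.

precision = TP/(TP+FP).
E: TP=6, FP=2+5+0+0=7 → 6/13 = 0.46154

0.4615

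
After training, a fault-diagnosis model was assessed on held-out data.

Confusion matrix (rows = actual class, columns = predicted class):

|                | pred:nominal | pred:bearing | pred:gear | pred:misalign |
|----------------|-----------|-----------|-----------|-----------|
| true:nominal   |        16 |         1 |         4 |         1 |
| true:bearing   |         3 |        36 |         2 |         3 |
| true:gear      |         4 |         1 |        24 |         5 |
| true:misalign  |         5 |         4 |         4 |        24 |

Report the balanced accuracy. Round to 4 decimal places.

Balanced accuracy = mean of per-class recall.
  nominal: recall = 16/22 = 0.72727
  bearing: recall = 36/44 = 0.81818
  gear: recall = 24/34 = 0.70588
  misalign: recall = 24/37 = 0.64865
Mean = (0.72727 + 0.81818 + 0.70588 + 0.64865) / 4 = 0.7250

0.7250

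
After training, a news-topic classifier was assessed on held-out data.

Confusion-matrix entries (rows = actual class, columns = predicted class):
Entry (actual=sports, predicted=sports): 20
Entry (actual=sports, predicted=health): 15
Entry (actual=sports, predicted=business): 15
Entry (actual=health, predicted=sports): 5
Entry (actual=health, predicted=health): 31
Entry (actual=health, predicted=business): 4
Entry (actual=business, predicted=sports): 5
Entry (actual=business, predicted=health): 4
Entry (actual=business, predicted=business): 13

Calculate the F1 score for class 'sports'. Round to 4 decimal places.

0.5000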